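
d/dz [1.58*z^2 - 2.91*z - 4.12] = 3.16*z - 2.91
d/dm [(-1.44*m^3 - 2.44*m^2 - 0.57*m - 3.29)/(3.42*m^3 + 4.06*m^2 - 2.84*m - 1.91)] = (2.4984*m^4 + 12.078*m^3 + 51.2504*m^2 + 36.0356*m - 8.2549)/(11.6964*m^6 + 27.7704*m^5 - 2.942*m^4 - 36.1252*m^3 - 7.4436*m^2 + 10.8488*m + 3.6481)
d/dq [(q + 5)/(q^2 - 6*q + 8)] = (q^2 - 6*q - 2*(q - 3)*(q + 5) + 8)/(q^2 - 6*q + 8)^2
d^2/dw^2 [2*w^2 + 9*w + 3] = 4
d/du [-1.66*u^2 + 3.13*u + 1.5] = 3.13 - 3.32*u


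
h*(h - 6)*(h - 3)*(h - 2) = h^4 - 11*h^3 + 36*h^2 - 36*h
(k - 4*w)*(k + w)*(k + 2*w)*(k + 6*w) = k^4 + 5*k^3*w - 16*k^2*w^2 - 68*k*w^3 - 48*w^4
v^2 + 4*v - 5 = (v - 1)*(v + 5)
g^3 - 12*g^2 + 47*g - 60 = (g - 5)*(g - 4)*(g - 3)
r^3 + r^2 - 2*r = r*(r - 1)*(r + 2)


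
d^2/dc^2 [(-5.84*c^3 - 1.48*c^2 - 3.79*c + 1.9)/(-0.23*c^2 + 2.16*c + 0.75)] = (-4.44089209850063e-16*c^5 + 3.5527136788005e-15*c^4 + 58.380518*c^3 + 57.69354*c^2 + 29.29617*c - 28.99938)/(0.012167*c^6 - 0.342792*c^5 + 3.100239*c^4 - 7.842096*c^3 - 10.109475*c^2 - 3.645*c - 0.421875)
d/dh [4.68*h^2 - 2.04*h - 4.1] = 9.36*h - 2.04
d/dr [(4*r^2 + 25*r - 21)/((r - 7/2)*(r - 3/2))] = 12*(-60*r^2 + 112*r + 35)/(16*r^4 - 160*r^3 + 568*r^2 - 840*r + 441)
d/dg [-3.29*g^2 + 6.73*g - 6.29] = 6.73 - 6.58*g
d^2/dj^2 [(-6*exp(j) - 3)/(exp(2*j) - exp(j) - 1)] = (-6*exp(4*j) - 18*exp(3*j) - 27*exp(2*j) - 9*exp(j) - 3)*exp(j)/(exp(6*j) - 3*exp(5*j) + 5*exp(3*j) - 3*exp(j) - 1)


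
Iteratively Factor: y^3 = (y)*(y^2) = y^2*(y)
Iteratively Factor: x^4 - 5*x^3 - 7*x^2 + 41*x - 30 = (x - 1)*(x^3 - 4*x^2 - 11*x + 30) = (x - 2)*(x - 1)*(x^2 - 2*x - 15) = (x - 2)*(x - 1)*(x + 3)*(x - 5)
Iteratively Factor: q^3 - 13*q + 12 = (q + 4)*(q^2 - 4*q + 3) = (q - 3)*(q + 4)*(q - 1)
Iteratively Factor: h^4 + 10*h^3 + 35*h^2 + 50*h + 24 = (h + 2)*(h^3 + 8*h^2 + 19*h + 12) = (h + 2)*(h + 3)*(h^2 + 5*h + 4) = (h + 1)*(h + 2)*(h + 3)*(h + 4)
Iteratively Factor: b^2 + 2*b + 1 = (b + 1)*(b + 1)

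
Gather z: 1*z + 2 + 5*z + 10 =6*z + 12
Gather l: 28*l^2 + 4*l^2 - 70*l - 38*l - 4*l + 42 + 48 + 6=32*l^2 - 112*l + 96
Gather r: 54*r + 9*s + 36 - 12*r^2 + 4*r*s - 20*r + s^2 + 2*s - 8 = -12*r^2 + r*(4*s + 34) + s^2 + 11*s + 28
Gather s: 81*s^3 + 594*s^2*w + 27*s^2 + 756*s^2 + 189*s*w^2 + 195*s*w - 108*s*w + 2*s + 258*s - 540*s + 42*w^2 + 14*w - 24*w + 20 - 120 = 81*s^3 + s^2*(594*w + 783) + s*(189*w^2 + 87*w - 280) + 42*w^2 - 10*w - 100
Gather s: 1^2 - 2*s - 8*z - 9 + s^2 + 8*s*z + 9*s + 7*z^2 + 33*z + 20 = s^2 + s*(8*z + 7) + 7*z^2 + 25*z + 12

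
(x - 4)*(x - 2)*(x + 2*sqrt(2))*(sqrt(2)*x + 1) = sqrt(2)*x^4 - 6*sqrt(2)*x^3 + 5*x^3 - 30*x^2 + 10*sqrt(2)*x^2 - 12*sqrt(2)*x + 40*x + 16*sqrt(2)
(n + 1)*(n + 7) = n^2 + 8*n + 7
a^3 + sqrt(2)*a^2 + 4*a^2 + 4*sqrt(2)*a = a*(a + 4)*(a + sqrt(2))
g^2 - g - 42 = (g - 7)*(g + 6)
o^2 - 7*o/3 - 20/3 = (o - 4)*(o + 5/3)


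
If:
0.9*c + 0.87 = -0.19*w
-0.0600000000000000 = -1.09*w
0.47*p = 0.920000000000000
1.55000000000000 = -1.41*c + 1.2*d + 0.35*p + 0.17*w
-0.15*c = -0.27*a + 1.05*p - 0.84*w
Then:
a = 6.90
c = -0.98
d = -0.44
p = 1.96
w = 0.06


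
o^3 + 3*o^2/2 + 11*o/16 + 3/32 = (o + 1/4)*(o + 1/2)*(o + 3/4)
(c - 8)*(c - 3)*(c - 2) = c^3 - 13*c^2 + 46*c - 48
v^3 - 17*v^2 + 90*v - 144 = (v - 8)*(v - 6)*(v - 3)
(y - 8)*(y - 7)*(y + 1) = y^3 - 14*y^2 + 41*y + 56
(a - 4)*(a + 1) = a^2 - 3*a - 4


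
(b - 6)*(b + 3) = b^2 - 3*b - 18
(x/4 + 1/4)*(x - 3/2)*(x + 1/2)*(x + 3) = x^4/4 + 3*x^3/4 - 7*x^2/16 - 3*x/2 - 9/16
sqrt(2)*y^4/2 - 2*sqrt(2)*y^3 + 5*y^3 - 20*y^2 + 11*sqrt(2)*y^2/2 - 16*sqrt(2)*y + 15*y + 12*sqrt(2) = (y - 3)*(y - 1)*(y + 4*sqrt(2))*(sqrt(2)*y/2 + 1)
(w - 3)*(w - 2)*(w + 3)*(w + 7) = w^4 + 5*w^3 - 23*w^2 - 45*w + 126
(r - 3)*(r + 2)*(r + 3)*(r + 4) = r^4 + 6*r^3 - r^2 - 54*r - 72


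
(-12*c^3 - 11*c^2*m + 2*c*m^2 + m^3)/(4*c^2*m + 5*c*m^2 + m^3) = (-3*c + m)/m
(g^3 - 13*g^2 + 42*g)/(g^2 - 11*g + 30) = g*(g - 7)/(g - 5)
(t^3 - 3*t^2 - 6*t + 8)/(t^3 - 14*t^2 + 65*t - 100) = (t^2 + t - 2)/(t^2 - 10*t + 25)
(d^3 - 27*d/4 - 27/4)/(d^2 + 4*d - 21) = (d^2 + 3*d + 9/4)/(d + 7)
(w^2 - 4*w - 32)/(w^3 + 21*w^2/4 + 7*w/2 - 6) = 4*(w - 8)/(4*w^2 + 5*w - 6)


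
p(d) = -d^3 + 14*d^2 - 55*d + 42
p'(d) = -3*d^2 + 28*d - 55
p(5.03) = -7.70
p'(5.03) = 9.94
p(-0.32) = 61.07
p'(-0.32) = -64.27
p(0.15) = 34.06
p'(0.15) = -50.87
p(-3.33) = 417.32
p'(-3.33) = -181.51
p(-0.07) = 45.92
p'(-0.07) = -56.97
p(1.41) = -10.52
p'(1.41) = -21.48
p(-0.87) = 101.11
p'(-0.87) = -81.63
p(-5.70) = 995.55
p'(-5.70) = -312.07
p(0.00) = 42.00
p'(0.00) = -55.00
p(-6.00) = 1092.00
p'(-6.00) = -331.00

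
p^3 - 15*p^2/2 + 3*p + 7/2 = (p - 7)*(p - 1)*(p + 1/2)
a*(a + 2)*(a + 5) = a^3 + 7*a^2 + 10*a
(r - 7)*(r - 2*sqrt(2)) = r^2 - 7*r - 2*sqrt(2)*r + 14*sqrt(2)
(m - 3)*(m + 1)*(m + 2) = m^3 - 7*m - 6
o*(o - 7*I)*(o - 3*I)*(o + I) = o^4 - 9*I*o^3 - 11*o^2 - 21*I*o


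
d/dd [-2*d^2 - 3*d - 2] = -4*d - 3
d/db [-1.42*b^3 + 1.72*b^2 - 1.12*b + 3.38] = -4.26*b^2 + 3.44*b - 1.12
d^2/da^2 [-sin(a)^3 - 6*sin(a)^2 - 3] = 9*sin(a)^3 + 24*sin(a)^2 - 6*sin(a) - 12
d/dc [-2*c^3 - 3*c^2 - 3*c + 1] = -6*c^2 - 6*c - 3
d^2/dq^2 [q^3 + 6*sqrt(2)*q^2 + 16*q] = 6*q + 12*sqrt(2)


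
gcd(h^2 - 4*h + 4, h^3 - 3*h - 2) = h - 2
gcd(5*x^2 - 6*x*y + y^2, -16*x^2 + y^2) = 1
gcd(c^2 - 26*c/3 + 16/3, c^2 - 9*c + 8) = c - 8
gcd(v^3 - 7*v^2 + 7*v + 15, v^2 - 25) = v - 5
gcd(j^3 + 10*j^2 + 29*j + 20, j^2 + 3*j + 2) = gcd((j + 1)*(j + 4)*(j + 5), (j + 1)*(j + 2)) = j + 1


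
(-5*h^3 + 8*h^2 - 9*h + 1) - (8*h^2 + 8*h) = -5*h^3 - 17*h + 1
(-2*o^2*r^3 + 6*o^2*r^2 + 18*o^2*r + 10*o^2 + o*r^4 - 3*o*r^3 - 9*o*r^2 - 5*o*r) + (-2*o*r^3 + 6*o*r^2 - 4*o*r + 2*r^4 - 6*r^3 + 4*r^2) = -2*o^2*r^3 + 6*o^2*r^2 + 18*o^2*r + 10*o^2 + o*r^4 - 5*o*r^3 - 3*o*r^2 - 9*o*r + 2*r^4 - 6*r^3 + 4*r^2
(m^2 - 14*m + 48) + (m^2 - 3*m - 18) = 2*m^2 - 17*m + 30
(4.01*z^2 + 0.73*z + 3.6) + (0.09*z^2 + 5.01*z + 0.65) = 4.1*z^2 + 5.74*z + 4.25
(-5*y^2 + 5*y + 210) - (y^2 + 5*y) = 210 - 6*y^2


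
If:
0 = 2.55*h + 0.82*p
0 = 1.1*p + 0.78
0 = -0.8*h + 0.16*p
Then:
No Solution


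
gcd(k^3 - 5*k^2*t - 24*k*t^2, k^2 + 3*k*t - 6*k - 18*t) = k + 3*t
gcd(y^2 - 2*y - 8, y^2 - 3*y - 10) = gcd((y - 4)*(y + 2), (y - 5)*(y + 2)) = y + 2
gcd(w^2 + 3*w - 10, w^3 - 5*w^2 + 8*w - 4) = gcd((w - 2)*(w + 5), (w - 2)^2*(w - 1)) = w - 2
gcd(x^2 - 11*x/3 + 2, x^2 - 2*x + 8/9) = x - 2/3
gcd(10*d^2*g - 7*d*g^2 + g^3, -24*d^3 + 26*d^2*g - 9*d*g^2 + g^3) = 2*d - g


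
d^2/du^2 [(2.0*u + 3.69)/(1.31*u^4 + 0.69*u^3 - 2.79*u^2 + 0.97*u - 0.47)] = (41.1864*u^7 + 155.57298*u^6 + 61.9161300000001*u^5 - 260.02635*u^4 - 41.815172*u^3 + 222.204672*u^2 - 68.47308*u - 0.909952000000001)/(2.248091*u^12 + 3.552327*u^11 - 12.492684*u^10 - 9.808926*u^9 + 29.447553*u^8 - 6.321978*u^7 - 19.588467*u^6 + 26.444802*u^5 - 19.870203*u^4 + 9.001702*u^3 - 3.175602*u^2 + 0.642819*u - 0.103823)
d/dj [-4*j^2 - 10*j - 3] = -8*j - 10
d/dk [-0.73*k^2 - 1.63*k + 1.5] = -1.46*k - 1.63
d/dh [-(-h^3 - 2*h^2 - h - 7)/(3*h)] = 2*h/3 + 2/3 - 7/(3*h^2)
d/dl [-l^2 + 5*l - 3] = 5 - 2*l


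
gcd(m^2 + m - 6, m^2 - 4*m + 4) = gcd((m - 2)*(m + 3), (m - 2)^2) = m - 2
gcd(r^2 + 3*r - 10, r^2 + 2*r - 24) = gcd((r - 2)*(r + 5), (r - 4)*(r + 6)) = 1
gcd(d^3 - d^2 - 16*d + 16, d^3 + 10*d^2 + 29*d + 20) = d + 4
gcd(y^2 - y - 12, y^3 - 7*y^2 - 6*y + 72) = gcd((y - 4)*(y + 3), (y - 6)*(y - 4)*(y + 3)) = y^2 - y - 12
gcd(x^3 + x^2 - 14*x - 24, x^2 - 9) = x + 3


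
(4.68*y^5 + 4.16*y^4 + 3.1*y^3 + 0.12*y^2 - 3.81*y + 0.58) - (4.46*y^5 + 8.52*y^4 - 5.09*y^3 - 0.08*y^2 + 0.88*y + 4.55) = 0.22*y^5 - 4.36*y^4 + 8.19*y^3 + 0.2*y^2 - 4.69*y - 3.97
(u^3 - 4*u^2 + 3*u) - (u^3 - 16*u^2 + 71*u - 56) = 12*u^2 - 68*u + 56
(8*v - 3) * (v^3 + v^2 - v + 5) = 8*v^4 + 5*v^3 - 11*v^2 + 43*v - 15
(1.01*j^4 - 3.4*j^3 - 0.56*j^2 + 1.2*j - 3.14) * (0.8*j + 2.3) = 0.808*j^5 - 0.397*j^4 - 8.268*j^3 - 0.328*j^2 + 0.247999999999999*j - 7.222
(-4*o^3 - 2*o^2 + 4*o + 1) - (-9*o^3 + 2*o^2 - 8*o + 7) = 5*o^3 - 4*o^2 + 12*o - 6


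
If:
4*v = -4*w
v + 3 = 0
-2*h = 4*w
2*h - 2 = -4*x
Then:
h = -6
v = -3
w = 3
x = 7/2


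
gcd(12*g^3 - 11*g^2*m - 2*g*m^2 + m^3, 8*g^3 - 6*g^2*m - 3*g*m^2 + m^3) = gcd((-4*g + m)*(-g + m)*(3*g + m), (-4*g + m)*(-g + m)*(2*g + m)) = 4*g^2 - 5*g*m + m^2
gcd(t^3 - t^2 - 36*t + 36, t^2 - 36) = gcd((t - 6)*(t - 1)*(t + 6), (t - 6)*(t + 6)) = t^2 - 36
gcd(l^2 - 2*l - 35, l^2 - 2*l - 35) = l^2 - 2*l - 35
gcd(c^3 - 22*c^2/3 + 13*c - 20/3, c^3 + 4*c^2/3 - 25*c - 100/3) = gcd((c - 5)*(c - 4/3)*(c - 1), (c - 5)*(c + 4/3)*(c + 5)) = c - 5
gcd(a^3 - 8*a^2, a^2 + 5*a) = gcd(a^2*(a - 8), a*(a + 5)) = a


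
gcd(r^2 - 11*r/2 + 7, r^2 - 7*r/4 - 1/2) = r - 2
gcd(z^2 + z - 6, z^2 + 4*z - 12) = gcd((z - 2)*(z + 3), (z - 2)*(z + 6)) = z - 2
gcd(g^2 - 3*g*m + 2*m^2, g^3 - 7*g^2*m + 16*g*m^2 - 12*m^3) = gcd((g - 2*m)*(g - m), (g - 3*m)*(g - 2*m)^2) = g - 2*m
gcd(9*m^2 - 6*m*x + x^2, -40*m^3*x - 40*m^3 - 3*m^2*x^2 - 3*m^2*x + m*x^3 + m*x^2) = 1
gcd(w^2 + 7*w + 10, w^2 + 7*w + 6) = 1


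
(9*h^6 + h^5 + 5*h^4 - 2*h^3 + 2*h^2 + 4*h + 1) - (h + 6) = 9*h^6 + h^5 + 5*h^4 - 2*h^3 + 2*h^2 + 3*h - 5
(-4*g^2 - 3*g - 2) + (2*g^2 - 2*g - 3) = -2*g^2 - 5*g - 5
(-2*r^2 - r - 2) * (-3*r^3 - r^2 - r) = 6*r^5 + 5*r^4 + 9*r^3 + 3*r^2 + 2*r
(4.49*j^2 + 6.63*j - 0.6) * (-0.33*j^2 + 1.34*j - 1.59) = -1.4817*j^4 + 3.8287*j^3 + 1.9431*j^2 - 11.3457*j + 0.954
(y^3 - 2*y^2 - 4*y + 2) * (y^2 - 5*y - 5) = y^5 - 7*y^4 + y^3 + 32*y^2 + 10*y - 10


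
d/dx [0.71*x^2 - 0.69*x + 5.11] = 1.42*x - 0.69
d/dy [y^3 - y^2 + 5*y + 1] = 3*y^2 - 2*y + 5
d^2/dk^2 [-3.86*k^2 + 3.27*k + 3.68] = -7.72000000000000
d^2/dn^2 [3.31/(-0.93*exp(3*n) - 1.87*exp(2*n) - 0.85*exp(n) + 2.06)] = (-3.31*(2.79*exp(2*n) + 3.74*exp(n) + 0.85)*(5.58*exp(2*n) + 7.48*exp(n) + 1.7)*exp(n) + (27.7047*exp(2*n) + 24.7588*exp(n) + 2.8135)*(0.93*exp(3*n) + 1.87*exp(2*n) + 0.85*exp(n) - 2.06))*exp(n)/(0.93*exp(3*n) + 1.87*exp(2*n) + 0.85*exp(n) - 2.06)^3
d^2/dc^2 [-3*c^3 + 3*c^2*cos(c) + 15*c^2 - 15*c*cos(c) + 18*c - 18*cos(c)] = -3*c^2*cos(c) - 12*c*sin(c) + 15*c*cos(c) - 18*c + 30*sin(c) + 24*cos(c) + 30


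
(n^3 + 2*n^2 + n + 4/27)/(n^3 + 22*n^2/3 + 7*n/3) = (9*n^2 + 15*n + 4)/(9*n*(n + 7))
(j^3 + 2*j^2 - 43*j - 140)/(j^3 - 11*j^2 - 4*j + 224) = (j + 5)/(j - 8)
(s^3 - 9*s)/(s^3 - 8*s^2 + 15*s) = (s + 3)/(s - 5)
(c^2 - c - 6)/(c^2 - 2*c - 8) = (c - 3)/(c - 4)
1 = 1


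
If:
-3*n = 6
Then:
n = -2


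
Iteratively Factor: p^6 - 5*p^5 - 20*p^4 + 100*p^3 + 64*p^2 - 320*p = (p + 2)*(p^5 - 7*p^4 - 6*p^3 + 112*p^2 - 160*p) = (p - 4)*(p + 2)*(p^4 - 3*p^3 - 18*p^2 + 40*p) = (p - 5)*(p - 4)*(p + 2)*(p^3 + 2*p^2 - 8*p) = (p - 5)*(p - 4)*(p - 2)*(p + 2)*(p^2 + 4*p) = p*(p - 5)*(p - 4)*(p - 2)*(p + 2)*(p + 4)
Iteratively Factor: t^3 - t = (t + 1)*(t^2 - t) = (t - 1)*(t + 1)*(t)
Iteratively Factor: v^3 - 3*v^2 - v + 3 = (v - 1)*(v^2 - 2*v - 3) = (v - 1)*(v + 1)*(v - 3)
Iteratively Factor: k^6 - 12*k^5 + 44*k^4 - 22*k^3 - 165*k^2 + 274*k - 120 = (k - 4)*(k^5 - 8*k^4 + 12*k^3 + 26*k^2 - 61*k + 30) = (k - 5)*(k - 4)*(k^4 - 3*k^3 - 3*k^2 + 11*k - 6) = (k - 5)*(k - 4)*(k - 1)*(k^3 - 2*k^2 - 5*k + 6) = (k - 5)*(k - 4)*(k - 1)*(k + 2)*(k^2 - 4*k + 3) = (k - 5)*(k - 4)*(k - 1)^2*(k + 2)*(k - 3)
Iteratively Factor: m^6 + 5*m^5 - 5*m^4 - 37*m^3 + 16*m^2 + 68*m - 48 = (m - 1)*(m^5 + 6*m^4 + m^3 - 36*m^2 - 20*m + 48) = (m - 1)*(m + 3)*(m^4 + 3*m^3 - 8*m^2 - 12*m + 16) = (m - 1)^2*(m + 3)*(m^3 + 4*m^2 - 4*m - 16) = (m - 1)^2*(m + 2)*(m + 3)*(m^2 + 2*m - 8) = (m - 1)^2*(m + 2)*(m + 3)*(m + 4)*(m - 2)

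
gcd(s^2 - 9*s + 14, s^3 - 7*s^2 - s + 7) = s - 7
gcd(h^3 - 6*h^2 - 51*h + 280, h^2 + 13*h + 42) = h + 7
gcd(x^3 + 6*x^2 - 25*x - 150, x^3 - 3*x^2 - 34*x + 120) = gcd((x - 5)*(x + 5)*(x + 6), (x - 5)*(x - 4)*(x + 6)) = x^2 + x - 30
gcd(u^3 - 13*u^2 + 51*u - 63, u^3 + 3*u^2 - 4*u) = 1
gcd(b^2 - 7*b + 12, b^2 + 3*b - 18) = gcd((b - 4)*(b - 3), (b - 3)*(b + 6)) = b - 3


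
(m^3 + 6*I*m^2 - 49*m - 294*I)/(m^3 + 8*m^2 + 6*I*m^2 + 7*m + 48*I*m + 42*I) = (m - 7)/(m + 1)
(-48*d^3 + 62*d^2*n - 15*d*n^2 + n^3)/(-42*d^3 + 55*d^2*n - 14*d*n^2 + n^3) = (8*d - n)/(7*d - n)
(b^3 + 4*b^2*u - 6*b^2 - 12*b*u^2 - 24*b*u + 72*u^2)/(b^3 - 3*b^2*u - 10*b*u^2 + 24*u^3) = (-b^2 - 6*b*u + 6*b + 36*u)/(-b^2 + b*u + 12*u^2)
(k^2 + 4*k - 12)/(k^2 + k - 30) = (k - 2)/(k - 5)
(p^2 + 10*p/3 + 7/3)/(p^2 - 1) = (p + 7/3)/(p - 1)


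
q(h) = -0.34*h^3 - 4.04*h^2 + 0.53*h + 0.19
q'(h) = -1.02*h^2 - 8.08*h + 0.53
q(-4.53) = -53.51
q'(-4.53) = 16.20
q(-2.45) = -20.36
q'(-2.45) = 14.20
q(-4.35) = -50.58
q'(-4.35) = 16.38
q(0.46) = -0.45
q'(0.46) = -3.40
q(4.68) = -120.67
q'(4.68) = -59.62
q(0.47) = -0.49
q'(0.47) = -3.49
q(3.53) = -63.24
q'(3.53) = -40.70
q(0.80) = -2.15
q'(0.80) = -6.59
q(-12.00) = -0.41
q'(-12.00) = -49.39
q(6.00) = -215.51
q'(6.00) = -84.67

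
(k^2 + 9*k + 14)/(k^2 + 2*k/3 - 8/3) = 3*(k + 7)/(3*k - 4)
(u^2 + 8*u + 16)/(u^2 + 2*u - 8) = (u + 4)/(u - 2)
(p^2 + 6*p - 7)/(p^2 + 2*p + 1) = (p^2 + 6*p - 7)/(p^2 + 2*p + 1)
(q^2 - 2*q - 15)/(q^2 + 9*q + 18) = (q - 5)/(q + 6)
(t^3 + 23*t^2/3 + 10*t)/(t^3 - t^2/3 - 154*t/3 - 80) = t/(t - 8)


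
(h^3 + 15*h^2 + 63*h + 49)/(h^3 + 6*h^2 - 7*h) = (h^2 + 8*h + 7)/(h*(h - 1))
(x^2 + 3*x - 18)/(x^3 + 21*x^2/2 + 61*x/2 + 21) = 2*(x - 3)/(2*x^2 + 9*x + 7)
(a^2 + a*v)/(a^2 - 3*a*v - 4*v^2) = a/(a - 4*v)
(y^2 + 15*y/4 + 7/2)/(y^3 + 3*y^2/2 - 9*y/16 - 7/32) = 8*(y + 2)/(8*y^2 - 2*y - 1)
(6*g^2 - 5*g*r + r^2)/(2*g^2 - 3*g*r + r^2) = (-3*g + r)/(-g + r)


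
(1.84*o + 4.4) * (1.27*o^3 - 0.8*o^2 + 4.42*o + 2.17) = 2.3368*o^4 + 4.116*o^3 + 4.6128*o^2 + 23.4408*o + 9.548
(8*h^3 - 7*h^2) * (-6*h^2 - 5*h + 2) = -48*h^5 + 2*h^4 + 51*h^3 - 14*h^2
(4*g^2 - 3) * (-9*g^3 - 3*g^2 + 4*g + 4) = -36*g^5 - 12*g^4 + 43*g^3 + 25*g^2 - 12*g - 12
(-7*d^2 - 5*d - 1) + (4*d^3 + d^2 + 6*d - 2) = 4*d^3 - 6*d^2 + d - 3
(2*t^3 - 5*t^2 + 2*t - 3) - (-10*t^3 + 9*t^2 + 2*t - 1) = 12*t^3 - 14*t^2 - 2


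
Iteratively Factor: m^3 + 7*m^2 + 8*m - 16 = (m + 4)*(m^2 + 3*m - 4) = (m + 4)^2*(m - 1)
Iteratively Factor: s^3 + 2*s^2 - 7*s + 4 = (s + 4)*(s^2 - 2*s + 1) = (s - 1)*(s + 4)*(s - 1)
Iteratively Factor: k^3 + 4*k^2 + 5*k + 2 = (k + 2)*(k^2 + 2*k + 1) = (k + 1)*(k + 2)*(k + 1)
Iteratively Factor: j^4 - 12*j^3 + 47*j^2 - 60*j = (j - 4)*(j^3 - 8*j^2 + 15*j) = j*(j - 4)*(j^2 - 8*j + 15) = j*(j - 5)*(j - 4)*(j - 3)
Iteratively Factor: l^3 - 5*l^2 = (l - 5)*(l^2) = l*(l - 5)*(l)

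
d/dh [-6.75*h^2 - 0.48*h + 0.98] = -13.5*h - 0.48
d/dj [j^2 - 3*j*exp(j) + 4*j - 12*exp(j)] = -3*j*exp(j) + 2*j - 15*exp(j) + 4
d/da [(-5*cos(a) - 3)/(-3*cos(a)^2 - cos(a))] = 3*(5*sin(a) + sin(a)/cos(a)^2 + 6*tan(a))/(3*cos(a) + 1)^2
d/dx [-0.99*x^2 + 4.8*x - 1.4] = 4.8 - 1.98*x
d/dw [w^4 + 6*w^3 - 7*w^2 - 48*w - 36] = 4*w^3 + 18*w^2 - 14*w - 48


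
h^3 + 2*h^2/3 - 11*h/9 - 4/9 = (h - 1)*(h + 1/3)*(h + 4/3)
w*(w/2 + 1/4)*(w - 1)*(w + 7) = w^4/2 + 13*w^3/4 - 2*w^2 - 7*w/4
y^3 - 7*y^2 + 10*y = y*(y - 5)*(y - 2)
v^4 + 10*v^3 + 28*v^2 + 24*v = v*(v + 2)^2*(v + 6)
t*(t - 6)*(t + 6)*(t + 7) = t^4 + 7*t^3 - 36*t^2 - 252*t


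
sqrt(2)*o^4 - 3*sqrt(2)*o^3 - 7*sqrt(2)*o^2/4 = o^2*(o - 7/2)*(sqrt(2)*o + sqrt(2)/2)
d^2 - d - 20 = (d - 5)*(d + 4)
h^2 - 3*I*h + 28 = (h - 7*I)*(h + 4*I)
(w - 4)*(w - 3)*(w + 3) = w^3 - 4*w^2 - 9*w + 36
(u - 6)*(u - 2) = u^2 - 8*u + 12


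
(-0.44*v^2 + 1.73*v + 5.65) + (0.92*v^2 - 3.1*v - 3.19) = 0.48*v^2 - 1.37*v + 2.46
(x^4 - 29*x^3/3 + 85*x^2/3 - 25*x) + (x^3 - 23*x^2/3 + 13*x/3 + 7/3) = x^4 - 26*x^3/3 + 62*x^2/3 - 62*x/3 + 7/3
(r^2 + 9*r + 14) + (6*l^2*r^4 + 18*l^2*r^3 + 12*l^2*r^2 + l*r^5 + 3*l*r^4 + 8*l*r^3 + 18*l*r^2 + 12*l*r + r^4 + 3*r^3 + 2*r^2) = 6*l^2*r^4 + 18*l^2*r^3 + 12*l^2*r^2 + l*r^5 + 3*l*r^4 + 8*l*r^3 + 18*l*r^2 + 12*l*r + r^4 + 3*r^3 + 3*r^2 + 9*r + 14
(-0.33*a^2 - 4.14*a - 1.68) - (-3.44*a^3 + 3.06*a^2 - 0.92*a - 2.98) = 3.44*a^3 - 3.39*a^2 - 3.22*a + 1.3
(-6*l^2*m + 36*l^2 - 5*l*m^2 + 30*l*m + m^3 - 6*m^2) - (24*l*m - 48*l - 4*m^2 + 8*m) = -6*l^2*m + 36*l^2 - 5*l*m^2 + 6*l*m + 48*l + m^3 - 2*m^2 - 8*m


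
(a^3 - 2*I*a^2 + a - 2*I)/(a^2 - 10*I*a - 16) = (a^2 + 1)/(a - 8*I)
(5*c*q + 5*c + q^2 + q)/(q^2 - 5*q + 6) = (5*c*q + 5*c + q^2 + q)/(q^2 - 5*q + 6)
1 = 1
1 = 1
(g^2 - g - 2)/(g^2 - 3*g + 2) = (g + 1)/(g - 1)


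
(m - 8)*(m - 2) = m^2 - 10*m + 16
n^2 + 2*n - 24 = (n - 4)*(n + 6)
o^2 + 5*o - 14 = (o - 2)*(o + 7)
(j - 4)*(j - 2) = j^2 - 6*j + 8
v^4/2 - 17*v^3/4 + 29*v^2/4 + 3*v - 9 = (v/2 + 1/2)*(v - 6)*(v - 2)*(v - 3/2)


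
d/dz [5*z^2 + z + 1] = 10*z + 1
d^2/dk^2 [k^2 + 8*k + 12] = 2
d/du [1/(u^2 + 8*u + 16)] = 2*(-u - 4)/(u^2 + 8*u + 16)^2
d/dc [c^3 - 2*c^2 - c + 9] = 3*c^2 - 4*c - 1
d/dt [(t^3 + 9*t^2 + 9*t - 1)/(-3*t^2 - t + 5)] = (-3*t^4 - 2*t^3 + 33*t^2 + 84*t + 44)/(9*t^4 + 6*t^3 - 29*t^2 - 10*t + 25)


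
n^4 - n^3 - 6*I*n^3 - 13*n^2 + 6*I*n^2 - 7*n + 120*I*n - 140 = (n - 5)*(n + 4)*(n - 7*I)*(n + I)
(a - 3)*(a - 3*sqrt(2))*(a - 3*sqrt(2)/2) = a^3 - 9*sqrt(2)*a^2/2 - 3*a^2 + 9*a + 27*sqrt(2)*a/2 - 27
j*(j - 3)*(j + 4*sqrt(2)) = j^3 - 3*j^2 + 4*sqrt(2)*j^2 - 12*sqrt(2)*j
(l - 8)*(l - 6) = l^2 - 14*l + 48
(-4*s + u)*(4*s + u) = -16*s^2 + u^2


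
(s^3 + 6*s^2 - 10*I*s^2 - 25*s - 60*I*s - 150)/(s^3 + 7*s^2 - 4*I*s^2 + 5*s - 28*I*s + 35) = (s^2 + s*(6 - 5*I) - 30*I)/(s^2 + s*(7 + I) + 7*I)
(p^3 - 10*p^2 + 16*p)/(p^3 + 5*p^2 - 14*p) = (p - 8)/(p + 7)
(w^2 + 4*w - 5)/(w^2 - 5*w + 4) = (w + 5)/(w - 4)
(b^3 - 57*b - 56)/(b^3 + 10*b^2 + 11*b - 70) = (b^2 - 7*b - 8)/(b^2 + 3*b - 10)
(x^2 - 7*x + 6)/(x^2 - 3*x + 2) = (x - 6)/(x - 2)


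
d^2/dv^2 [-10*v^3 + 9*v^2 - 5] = 18 - 60*v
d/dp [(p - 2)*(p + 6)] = 2*p + 4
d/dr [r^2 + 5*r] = 2*r + 5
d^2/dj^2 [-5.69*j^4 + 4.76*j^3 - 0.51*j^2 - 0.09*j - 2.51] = -68.28*j^2 + 28.56*j - 1.02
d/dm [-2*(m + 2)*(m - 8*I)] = -4*m - 4 + 16*I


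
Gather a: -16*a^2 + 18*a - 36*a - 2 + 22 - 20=-16*a^2 - 18*a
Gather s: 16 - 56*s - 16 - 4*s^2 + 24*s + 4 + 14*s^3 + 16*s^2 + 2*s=14*s^3 + 12*s^2 - 30*s + 4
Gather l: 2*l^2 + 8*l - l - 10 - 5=2*l^2 + 7*l - 15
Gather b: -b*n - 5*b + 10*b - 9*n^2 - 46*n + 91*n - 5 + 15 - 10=b*(5 - n) - 9*n^2 + 45*n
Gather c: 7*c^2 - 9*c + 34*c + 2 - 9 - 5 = 7*c^2 + 25*c - 12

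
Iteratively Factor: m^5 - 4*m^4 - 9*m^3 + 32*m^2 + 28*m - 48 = (m - 4)*(m^4 - 9*m^2 - 4*m + 12) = (m - 4)*(m + 2)*(m^3 - 2*m^2 - 5*m + 6) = (m - 4)*(m - 1)*(m + 2)*(m^2 - m - 6) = (m - 4)*(m - 1)*(m + 2)^2*(m - 3)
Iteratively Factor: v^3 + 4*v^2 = (v + 4)*(v^2) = v*(v + 4)*(v)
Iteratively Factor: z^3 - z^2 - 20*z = (z - 5)*(z^2 + 4*z) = (z - 5)*(z + 4)*(z)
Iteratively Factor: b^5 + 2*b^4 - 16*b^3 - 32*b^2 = (b)*(b^4 + 2*b^3 - 16*b^2 - 32*b) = b*(b - 4)*(b^3 + 6*b^2 + 8*b) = b*(b - 4)*(b + 2)*(b^2 + 4*b) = b^2*(b - 4)*(b + 2)*(b + 4)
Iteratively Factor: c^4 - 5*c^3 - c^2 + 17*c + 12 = (c + 1)*(c^3 - 6*c^2 + 5*c + 12) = (c - 4)*(c + 1)*(c^2 - 2*c - 3) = (c - 4)*(c + 1)^2*(c - 3)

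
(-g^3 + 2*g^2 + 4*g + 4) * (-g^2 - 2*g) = g^5 - 8*g^3 - 12*g^2 - 8*g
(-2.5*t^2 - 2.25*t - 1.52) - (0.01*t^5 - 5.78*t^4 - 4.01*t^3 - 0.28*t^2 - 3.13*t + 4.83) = -0.01*t^5 + 5.78*t^4 + 4.01*t^3 - 2.22*t^2 + 0.88*t - 6.35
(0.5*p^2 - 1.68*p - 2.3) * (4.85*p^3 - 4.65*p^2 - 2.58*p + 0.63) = 2.425*p^5 - 10.473*p^4 - 4.633*p^3 + 15.3444*p^2 + 4.8756*p - 1.449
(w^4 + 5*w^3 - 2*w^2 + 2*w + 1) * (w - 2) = w^5 + 3*w^4 - 12*w^3 + 6*w^2 - 3*w - 2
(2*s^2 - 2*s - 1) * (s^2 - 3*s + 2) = 2*s^4 - 8*s^3 + 9*s^2 - s - 2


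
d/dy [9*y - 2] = 9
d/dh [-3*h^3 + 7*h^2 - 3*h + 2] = -9*h^2 + 14*h - 3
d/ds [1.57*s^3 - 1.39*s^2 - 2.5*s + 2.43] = 4.71*s^2 - 2.78*s - 2.5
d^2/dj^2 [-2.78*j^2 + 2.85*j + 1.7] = -5.56000000000000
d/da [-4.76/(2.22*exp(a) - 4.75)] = 10.5672*exp(a)/(2.22*exp(a) - 4.75)^2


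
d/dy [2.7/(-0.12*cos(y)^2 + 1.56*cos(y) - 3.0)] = (4.212 - 0.648*cos(y))*sin(y)/(0.12*cos(y)^2 - 1.56*cos(y) + 3.0)^2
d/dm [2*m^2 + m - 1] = 4*m + 1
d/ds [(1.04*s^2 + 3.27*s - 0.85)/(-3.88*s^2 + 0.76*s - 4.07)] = (13.478*s^2 - 15.0616*s - 12.6629)/(15.0544*s^4 - 5.8976*s^3 + 32.1608*s^2 - 6.1864*s + 16.5649)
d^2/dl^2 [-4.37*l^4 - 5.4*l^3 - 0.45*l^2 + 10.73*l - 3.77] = -52.44*l^2 - 32.4*l - 0.9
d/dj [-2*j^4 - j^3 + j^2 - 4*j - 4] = -8*j^3 - 3*j^2 + 2*j - 4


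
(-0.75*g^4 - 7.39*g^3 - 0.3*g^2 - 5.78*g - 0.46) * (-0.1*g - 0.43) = 0.075*g^5 + 1.0615*g^4 + 3.2077*g^3 + 0.707*g^2 + 2.5314*g + 0.1978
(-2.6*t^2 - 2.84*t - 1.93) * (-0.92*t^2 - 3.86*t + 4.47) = 2.392*t^4 + 12.6488*t^3 + 1.116*t^2 - 5.245*t - 8.6271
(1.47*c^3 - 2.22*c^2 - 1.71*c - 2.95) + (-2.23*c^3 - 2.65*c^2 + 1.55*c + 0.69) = -0.76*c^3 - 4.87*c^2 - 0.16*c - 2.26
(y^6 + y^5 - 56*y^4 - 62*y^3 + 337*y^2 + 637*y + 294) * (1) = y^6 + y^5 - 56*y^4 - 62*y^3 + 337*y^2 + 637*y + 294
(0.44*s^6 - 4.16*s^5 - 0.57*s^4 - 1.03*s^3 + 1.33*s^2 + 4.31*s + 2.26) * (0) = 0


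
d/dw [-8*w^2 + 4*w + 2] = 4 - 16*w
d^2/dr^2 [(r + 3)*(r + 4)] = 2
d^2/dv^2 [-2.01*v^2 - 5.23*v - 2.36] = -4.02000000000000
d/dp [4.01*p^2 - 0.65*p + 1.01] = 8.02*p - 0.65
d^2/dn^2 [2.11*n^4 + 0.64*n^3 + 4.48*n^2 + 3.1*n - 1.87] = 25.32*n^2 + 3.84*n + 8.96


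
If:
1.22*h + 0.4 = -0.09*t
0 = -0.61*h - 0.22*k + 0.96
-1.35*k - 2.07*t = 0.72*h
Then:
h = -0.11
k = 4.66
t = -3.00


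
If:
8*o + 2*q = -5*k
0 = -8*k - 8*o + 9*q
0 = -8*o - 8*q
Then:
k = 0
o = 0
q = 0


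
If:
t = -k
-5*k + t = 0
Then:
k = 0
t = 0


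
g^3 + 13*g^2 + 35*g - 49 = (g - 1)*(g + 7)^2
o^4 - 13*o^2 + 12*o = o*(o - 3)*(o - 1)*(o + 4)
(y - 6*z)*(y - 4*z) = y^2 - 10*y*z + 24*z^2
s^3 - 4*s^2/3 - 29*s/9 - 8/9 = (s - 8/3)*(s + 1/3)*(s + 1)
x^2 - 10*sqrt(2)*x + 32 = (x - 8*sqrt(2))*(x - 2*sqrt(2))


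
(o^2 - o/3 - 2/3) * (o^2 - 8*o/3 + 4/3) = o^4 - 3*o^3 + 14*o^2/9 + 4*o/3 - 8/9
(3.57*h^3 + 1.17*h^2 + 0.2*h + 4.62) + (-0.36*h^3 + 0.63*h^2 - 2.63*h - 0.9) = 3.21*h^3 + 1.8*h^2 - 2.43*h + 3.72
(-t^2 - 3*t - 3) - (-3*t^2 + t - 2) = 2*t^2 - 4*t - 1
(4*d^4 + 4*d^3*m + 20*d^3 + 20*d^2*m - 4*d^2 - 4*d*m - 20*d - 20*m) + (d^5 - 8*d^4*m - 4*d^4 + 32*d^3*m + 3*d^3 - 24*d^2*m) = d^5 - 8*d^4*m + 36*d^3*m + 23*d^3 - 4*d^2*m - 4*d^2 - 4*d*m - 20*d - 20*m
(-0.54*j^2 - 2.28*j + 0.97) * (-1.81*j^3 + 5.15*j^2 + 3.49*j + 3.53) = 0.9774*j^5 + 1.3458*j^4 - 15.3823*j^3 - 4.8679*j^2 - 4.6631*j + 3.4241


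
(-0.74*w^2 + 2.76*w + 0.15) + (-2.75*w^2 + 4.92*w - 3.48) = -3.49*w^2 + 7.68*w - 3.33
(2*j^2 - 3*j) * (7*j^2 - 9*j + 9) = 14*j^4 - 39*j^3 + 45*j^2 - 27*j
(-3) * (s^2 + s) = -3*s^2 - 3*s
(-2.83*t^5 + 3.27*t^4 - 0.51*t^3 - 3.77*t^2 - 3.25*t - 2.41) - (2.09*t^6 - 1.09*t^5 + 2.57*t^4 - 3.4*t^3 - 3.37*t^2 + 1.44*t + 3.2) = -2.09*t^6 - 1.74*t^5 + 0.7*t^4 + 2.89*t^3 - 0.4*t^2 - 4.69*t - 5.61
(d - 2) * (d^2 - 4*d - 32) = d^3 - 6*d^2 - 24*d + 64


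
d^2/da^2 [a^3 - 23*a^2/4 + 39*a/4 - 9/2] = 6*a - 23/2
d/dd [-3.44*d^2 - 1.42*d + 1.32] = -6.88*d - 1.42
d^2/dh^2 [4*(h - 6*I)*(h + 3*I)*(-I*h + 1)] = -24*I*h - 16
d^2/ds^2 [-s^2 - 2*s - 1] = -2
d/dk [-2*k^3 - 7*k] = -6*k^2 - 7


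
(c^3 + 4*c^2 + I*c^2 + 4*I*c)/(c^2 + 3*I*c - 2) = c*(c + 4)/(c + 2*I)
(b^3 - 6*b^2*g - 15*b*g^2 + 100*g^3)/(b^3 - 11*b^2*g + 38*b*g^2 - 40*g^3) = (b^2 - b*g - 20*g^2)/(b^2 - 6*b*g + 8*g^2)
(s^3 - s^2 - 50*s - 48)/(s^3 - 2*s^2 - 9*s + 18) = (s^3 - s^2 - 50*s - 48)/(s^3 - 2*s^2 - 9*s + 18)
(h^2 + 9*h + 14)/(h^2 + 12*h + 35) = (h + 2)/(h + 5)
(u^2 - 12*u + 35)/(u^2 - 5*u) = (u - 7)/u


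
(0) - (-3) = 3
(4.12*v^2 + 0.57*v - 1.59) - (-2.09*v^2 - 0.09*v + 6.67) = 6.21*v^2 + 0.66*v - 8.26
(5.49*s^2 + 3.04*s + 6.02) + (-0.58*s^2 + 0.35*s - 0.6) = 4.91*s^2 + 3.39*s + 5.42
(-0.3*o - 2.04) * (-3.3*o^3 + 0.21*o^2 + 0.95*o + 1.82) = 0.99*o^4 + 6.669*o^3 - 0.7134*o^2 - 2.484*o - 3.7128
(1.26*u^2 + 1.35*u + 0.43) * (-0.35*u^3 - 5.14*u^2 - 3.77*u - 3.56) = -0.441*u^5 - 6.9489*u^4 - 11.8397*u^3 - 11.7853*u^2 - 6.4271*u - 1.5308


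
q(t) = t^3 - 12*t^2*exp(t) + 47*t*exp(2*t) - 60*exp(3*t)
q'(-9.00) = 242.91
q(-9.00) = -729.12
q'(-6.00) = 107.28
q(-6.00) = -217.07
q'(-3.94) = 44.66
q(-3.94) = -64.86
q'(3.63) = -9111774.83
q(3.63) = -2981502.23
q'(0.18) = -222.80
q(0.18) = -91.29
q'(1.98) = -56832.58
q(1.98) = -18247.39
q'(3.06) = -1597926.22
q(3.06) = -519018.31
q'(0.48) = -541.53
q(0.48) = -198.68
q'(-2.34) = 13.74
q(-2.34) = -20.22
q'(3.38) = -4252315.91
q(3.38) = -1387136.56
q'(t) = -12*t^2*exp(t) + 3*t^2 + 94*t*exp(2*t) - 24*t*exp(t) - 180*exp(3*t) + 47*exp(2*t)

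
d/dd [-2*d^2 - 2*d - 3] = -4*d - 2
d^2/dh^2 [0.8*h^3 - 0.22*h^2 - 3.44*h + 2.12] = 4.8*h - 0.44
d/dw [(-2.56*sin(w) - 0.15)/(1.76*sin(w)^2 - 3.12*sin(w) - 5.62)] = (4.5056*sin(w)^2 + 0.528*sin(w) + 13.9192)*cos(w)/(3.0976*sin(w)^4 - 10.9824*sin(w)^3 - 10.048*sin(w)^2 + 35.0688*sin(w) + 31.5844)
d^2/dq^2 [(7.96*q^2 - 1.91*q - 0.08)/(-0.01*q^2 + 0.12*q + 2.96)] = (-0.018722*q^3 - 1.413648*q^2 + 0.33864*q - 140.834496)/(1.0e-6*q^6 - 3.6e-5*q^5 - 0.000456*q^4 + 0.019584*q^3 + 0.134976*q^2 - 3.154176*q - 25.934336)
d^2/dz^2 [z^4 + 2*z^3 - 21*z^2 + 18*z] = 12*z^2 + 12*z - 42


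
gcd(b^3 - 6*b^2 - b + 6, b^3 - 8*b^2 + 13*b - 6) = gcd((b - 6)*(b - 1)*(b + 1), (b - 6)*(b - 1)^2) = b^2 - 7*b + 6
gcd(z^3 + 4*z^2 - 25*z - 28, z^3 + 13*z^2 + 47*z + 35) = z^2 + 8*z + 7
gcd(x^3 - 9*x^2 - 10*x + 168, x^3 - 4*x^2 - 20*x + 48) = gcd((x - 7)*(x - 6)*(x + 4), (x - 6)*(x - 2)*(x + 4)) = x^2 - 2*x - 24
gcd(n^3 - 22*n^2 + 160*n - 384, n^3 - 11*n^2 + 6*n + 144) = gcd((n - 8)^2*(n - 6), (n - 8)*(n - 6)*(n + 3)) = n^2 - 14*n + 48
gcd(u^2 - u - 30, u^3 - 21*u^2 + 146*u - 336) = u - 6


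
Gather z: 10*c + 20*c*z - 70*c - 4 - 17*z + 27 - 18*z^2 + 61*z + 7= -60*c - 18*z^2 + z*(20*c + 44) + 30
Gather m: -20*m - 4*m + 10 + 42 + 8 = 60 - 24*m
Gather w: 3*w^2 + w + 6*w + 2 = 3*w^2 + 7*w + 2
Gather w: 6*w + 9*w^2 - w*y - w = 9*w^2 + w*(5 - y)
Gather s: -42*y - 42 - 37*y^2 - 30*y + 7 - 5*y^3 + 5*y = -5*y^3 - 37*y^2 - 67*y - 35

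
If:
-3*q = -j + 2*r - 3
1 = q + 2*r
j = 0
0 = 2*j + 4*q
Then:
No Solution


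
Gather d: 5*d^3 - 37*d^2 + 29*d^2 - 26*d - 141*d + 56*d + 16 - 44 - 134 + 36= 5*d^3 - 8*d^2 - 111*d - 126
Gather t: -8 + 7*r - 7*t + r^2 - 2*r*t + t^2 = r^2 + 7*r + t^2 + t*(-2*r - 7) - 8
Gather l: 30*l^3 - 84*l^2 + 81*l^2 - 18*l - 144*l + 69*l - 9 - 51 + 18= 30*l^3 - 3*l^2 - 93*l - 42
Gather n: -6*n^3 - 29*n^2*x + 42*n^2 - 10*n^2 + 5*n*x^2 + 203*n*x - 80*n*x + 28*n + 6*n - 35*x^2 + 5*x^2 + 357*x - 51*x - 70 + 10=-6*n^3 + n^2*(32 - 29*x) + n*(5*x^2 + 123*x + 34) - 30*x^2 + 306*x - 60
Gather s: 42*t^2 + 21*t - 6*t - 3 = 42*t^2 + 15*t - 3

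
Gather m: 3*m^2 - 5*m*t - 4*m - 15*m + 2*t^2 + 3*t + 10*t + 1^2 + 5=3*m^2 + m*(-5*t - 19) + 2*t^2 + 13*t + 6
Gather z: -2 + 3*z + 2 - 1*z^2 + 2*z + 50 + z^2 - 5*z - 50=0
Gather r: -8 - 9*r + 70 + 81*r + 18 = 72*r + 80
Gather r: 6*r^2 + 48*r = 6*r^2 + 48*r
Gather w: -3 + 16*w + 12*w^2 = 12*w^2 + 16*w - 3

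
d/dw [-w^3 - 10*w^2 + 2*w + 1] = -3*w^2 - 20*w + 2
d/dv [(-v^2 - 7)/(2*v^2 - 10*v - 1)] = 10*(v^2 + 3*v - 7)/(4*v^4 - 40*v^3 + 96*v^2 + 20*v + 1)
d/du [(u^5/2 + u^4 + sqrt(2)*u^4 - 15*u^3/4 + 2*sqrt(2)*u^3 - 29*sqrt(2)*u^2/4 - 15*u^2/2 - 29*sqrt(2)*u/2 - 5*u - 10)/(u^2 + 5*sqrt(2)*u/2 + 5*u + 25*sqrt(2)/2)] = (12*u^6 + 56*sqrt(2)*u^5 + 96*u^5 + 210*u^4 + 446*sqrt(2)*u^4 + 410*sqrt(2)*u^3 + 660*u^3 - 1449*sqrt(2)*u^2 + 650*u^2 - 2740*u - 1500*sqrt(2)*u - 2500 - 300*sqrt(2))/(4*(2*u^4 + 10*sqrt(2)*u^3 + 20*u^3 + 75*u^2 + 100*sqrt(2)*u^2 + 250*u + 250*sqrt(2)*u + 625))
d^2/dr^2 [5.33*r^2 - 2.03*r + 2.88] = 10.6600000000000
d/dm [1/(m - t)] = -1/(m - t)^2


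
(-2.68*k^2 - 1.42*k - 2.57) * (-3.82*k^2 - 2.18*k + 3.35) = 10.2376*k^4 + 11.2668*k^3 + 3.935*k^2 + 0.8456*k - 8.6095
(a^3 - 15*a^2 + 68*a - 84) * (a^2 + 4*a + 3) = a^5 - 11*a^4 + 11*a^3 + 143*a^2 - 132*a - 252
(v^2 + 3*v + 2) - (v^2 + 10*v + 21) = -7*v - 19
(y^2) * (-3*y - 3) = -3*y^3 - 3*y^2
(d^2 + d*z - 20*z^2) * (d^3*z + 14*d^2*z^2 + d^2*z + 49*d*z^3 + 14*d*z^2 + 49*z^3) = d^5*z + 15*d^4*z^2 + d^4*z + 43*d^3*z^3 + 15*d^3*z^2 - 231*d^2*z^4 + 43*d^2*z^3 - 980*d*z^5 - 231*d*z^4 - 980*z^5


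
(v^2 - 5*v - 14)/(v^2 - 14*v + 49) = (v + 2)/(v - 7)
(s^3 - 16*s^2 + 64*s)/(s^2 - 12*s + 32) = s*(s - 8)/(s - 4)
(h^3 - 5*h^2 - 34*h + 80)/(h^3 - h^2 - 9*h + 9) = (h^3 - 5*h^2 - 34*h + 80)/(h^3 - h^2 - 9*h + 9)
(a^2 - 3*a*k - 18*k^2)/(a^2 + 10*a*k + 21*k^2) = (a - 6*k)/(a + 7*k)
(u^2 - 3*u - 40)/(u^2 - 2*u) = (u^2 - 3*u - 40)/(u*(u - 2))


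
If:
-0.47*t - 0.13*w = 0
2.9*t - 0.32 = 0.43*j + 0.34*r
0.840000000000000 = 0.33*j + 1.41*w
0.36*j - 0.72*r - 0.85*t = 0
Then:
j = -2.24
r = -0.75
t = -0.31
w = 1.12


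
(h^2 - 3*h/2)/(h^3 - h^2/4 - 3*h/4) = 2*(3 - 2*h)/(-4*h^2 + h + 3)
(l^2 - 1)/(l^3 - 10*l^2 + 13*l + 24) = (l - 1)/(l^2 - 11*l + 24)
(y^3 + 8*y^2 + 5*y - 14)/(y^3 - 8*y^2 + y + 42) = (y^2 + 6*y - 7)/(y^2 - 10*y + 21)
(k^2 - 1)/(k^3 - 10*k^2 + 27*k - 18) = (k + 1)/(k^2 - 9*k + 18)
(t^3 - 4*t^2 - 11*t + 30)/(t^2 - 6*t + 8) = (t^2 - 2*t - 15)/(t - 4)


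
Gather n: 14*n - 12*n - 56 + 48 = 2*n - 8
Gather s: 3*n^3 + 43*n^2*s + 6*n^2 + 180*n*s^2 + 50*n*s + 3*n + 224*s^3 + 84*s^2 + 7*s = 3*n^3 + 6*n^2 + 3*n + 224*s^3 + s^2*(180*n + 84) + s*(43*n^2 + 50*n + 7)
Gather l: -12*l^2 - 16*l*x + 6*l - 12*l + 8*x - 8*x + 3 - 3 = -12*l^2 + l*(-16*x - 6)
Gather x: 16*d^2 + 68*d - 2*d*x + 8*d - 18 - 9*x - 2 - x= 16*d^2 + 76*d + x*(-2*d - 10) - 20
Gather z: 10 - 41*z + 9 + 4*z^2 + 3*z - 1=4*z^2 - 38*z + 18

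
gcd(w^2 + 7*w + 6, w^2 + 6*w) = w + 6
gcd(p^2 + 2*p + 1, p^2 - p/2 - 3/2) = p + 1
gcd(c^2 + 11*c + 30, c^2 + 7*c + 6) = c + 6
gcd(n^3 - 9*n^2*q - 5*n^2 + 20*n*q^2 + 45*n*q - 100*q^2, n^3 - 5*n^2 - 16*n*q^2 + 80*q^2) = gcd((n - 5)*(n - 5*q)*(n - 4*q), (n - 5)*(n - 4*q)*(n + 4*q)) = -n^2 + 4*n*q + 5*n - 20*q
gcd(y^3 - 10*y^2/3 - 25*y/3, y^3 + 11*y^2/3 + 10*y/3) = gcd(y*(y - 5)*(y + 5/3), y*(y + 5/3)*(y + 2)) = y^2 + 5*y/3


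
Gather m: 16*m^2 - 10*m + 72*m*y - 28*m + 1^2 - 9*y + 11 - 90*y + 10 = 16*m^2 + m*(72*y - 38) - 99*y + 22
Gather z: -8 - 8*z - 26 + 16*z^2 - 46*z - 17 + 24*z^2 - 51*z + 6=40*z^2 - 105*z - 45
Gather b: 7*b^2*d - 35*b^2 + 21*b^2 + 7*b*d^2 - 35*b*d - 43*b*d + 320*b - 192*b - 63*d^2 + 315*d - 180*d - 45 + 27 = b^2*(7*d - 14) + b*(7*d^2 - 78*d + 128) - 63*d^2 + 135*d - 18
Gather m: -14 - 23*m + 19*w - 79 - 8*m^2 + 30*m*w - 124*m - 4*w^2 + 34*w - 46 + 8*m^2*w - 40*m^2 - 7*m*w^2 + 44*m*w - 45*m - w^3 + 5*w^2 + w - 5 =m^2*(8*w - 48) + m*(-7*w^2 + 74*w - 192) - w^3 + w^2 + 54*w - 144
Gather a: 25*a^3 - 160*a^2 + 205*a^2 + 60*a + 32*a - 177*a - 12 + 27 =25*a^3 + 45*a^2 - 85*a + 15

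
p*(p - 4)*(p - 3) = p^3 - 7*p^2 + 12*p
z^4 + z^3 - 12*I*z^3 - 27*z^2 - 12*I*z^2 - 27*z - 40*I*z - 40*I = (z - 8*I)*(z - 5*I)*(-I*z + 1)*(I*z + I)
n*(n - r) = n^2 - n*r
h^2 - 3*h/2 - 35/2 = (h - 5)*(h + 7/2)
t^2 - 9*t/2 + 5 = (t - 5/2)*(t - 2)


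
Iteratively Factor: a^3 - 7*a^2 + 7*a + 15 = (a - 5)*(a^2 - 2*a - 3) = (a - 5)*(a + 1)*(a - 3)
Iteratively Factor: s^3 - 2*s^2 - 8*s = (s - 4)*(s^2 + 2*s) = (s - 4)*(s + 2)*(s)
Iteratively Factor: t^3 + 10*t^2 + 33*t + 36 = (t + 3)*(t^2 + 7*t + 12) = (t + 3)^2*(t + 4)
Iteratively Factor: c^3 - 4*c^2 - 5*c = (c + 1)*(c^2 - 5*c) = (c - 5)*(c + 1)*(c)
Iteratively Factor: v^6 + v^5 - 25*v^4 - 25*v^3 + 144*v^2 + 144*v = (v + 3)*(v^5 - 2*v^4 - 19*v^3 + 32*v^2 + 48*v) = (v - 4)*(v + 3)*(v^4 + 2*v^3 - 11*v^2 - 12*v) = (v - 4)*(v - 3)*(v + 3)*(v^3 + 5*v^2 + 4*v) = (v - 4)*(v - 3)*(v + 3)*(v + 4)*(v^2 + v) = v*(v - 4)*(v - 3)*(v + 3)*(v + 4)*(v + 1)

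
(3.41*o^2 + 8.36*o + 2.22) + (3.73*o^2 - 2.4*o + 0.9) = 7.14*o^2 + 5.96*o + 3.12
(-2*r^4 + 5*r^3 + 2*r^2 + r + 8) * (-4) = 8*r^4 - 20*r^3 - 8*r^2 - 4*r - 32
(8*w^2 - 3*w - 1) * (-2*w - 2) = -16*w^3 - 10*w^2 + 8*w + 2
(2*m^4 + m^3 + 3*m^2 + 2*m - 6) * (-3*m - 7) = -6*m^5 - 17*m^4 - 16*m^3 - 27*m^2 + 4*m + 42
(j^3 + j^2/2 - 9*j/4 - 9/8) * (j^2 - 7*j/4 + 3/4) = j^5 - 5*j^4/4 - 19*j^3/8 + 51*j^2/16 + 9*j/32 - 27/32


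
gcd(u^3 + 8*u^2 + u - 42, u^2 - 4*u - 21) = u + 3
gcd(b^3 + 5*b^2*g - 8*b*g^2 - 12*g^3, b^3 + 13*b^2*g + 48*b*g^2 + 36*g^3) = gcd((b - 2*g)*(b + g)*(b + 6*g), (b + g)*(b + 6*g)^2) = b^2 + 7*b*g + 6*g^2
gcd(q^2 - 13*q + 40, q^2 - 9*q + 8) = q - 8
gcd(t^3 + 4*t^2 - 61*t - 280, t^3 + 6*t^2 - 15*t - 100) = t + 5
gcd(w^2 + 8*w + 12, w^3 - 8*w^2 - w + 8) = 1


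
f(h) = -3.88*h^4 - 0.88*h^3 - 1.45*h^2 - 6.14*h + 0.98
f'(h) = -15.52*h^3 - 2.64*h^2 - 2.9*h - 6.14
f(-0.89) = 3.48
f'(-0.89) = 5.29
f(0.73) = -5.72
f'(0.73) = -15.70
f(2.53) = -197.06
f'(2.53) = -281.71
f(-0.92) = 3.31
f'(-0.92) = 6.38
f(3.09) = -411.53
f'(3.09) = -498.20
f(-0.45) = 3.37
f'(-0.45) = -3.96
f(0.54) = -3.23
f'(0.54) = -10.92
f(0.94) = -9.83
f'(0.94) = -24.09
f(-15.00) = -193688.17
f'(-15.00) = 51823.36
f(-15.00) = -193688.17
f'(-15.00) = 51823.36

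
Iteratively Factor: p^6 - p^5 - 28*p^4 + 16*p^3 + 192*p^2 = (p)*(p^5 - p^4 - 28*p^3 + 16*p^2 + 192*p) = p*(p - 4)*(p^4 + 3*p^3 - 16*p^2 - 48*p) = p*(p - 4)*(p + 3)*(p^3 - 16*p) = p^2*(p - 4)*(p + 3)*(p^2 - 16) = p^2*(p - 4)*(p + 3)*(p + 4)*(p - 4)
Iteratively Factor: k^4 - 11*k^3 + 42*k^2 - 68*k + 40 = (k - 2)*(k^3 - 9*k^2 + 24*k - 20) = (k - 2)^2*(k^2 - 7*k + 10) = (k - 2)^3*(k - 5)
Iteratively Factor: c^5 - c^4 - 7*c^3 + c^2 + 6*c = (c + 2)*(c^4 - 3*c^3 - c^2 + 3*c) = (c + 1)*(c + 2)*(c^3 - 4*c^2 + 3*c) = (c - 1)*(c + 1)*(c + 2)*(c^2 - 3*c) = (c - 3)*(c - 1)*(c + 1)*(c + 2)*(c)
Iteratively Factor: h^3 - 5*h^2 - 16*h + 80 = (h + 4)*(h^2 - 9*h + 20) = (h - 4)*(h + 4)*(h - 5)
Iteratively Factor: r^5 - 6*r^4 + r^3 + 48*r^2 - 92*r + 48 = (r - 2)*(r^4 - 4*r^3 - 7*r^2 + 34*r - 24) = (r - 2)^2*(r^3 - 2*r^2 - 11*r + 12) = (r - 2)^2*(r - 1)*(r^2 - r - 12) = (r - 2)^2*(r - 1)*(r + 3)*(r - 4)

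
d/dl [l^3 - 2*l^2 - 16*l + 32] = 3*l^2 - 4*l - 16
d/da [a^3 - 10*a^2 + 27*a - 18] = 3*a^2 - 20*a + 27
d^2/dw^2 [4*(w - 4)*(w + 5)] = 8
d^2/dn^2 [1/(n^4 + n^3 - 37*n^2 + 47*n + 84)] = 2*((-6*n^2 - 3*n + 37)*(n^4 + n^3 - 37*n^2 + 47*n + 84) + (4*n^3 + 3*n^2 - 74*n + 47)^2)/(n^4 + n^3 - 37*n^2 + 47*n + 84)^3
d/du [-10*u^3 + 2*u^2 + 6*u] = -30*u^2 + 4*u + 6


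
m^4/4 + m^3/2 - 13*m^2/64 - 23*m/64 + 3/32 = (m/4 + 1/2)*(m - 3/4)*(m - 1/4)*(m + 1)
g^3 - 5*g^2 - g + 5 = (g - 5)*(g - 1)*(g + 1)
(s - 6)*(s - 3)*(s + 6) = s^3 - 3*s^2 - 36*s + 108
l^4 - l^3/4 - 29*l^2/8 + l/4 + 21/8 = (l - 7/4)*(l - 1)*(l + 1)*(l + 3/2)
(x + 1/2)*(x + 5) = x^2 + 11*x/2 + 5/2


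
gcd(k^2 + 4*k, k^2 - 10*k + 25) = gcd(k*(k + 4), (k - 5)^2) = 1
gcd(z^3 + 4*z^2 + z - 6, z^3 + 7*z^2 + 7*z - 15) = z^2 + 2*z - 3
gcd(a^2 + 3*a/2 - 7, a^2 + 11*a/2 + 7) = a + 7/2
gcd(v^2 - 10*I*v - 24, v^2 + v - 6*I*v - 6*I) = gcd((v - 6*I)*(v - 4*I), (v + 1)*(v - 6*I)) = v - 6*I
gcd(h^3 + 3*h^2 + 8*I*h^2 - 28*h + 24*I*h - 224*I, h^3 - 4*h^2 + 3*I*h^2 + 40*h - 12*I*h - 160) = h^2 + h*(-4 + 8*I) - 32*I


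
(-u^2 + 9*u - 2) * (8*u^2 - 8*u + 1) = -8*u^4 + 80*u^3 - 89*u^2 + 25*u - 2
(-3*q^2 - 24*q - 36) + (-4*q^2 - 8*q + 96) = -7*q^2 - 32*q + 60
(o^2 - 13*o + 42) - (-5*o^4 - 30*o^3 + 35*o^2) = 5*o^4 + 30*o^3 - 34*o^2 - 13*o + 42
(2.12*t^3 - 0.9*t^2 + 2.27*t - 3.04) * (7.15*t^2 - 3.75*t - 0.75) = 15.158*t^5 - 14.385*t^4 + 18.0155*t^3 - 29.5735*t^2 + 9.6975*t + 2.28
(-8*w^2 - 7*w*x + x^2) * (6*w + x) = -48*w^3 - 50*w^2*x - w*x^2 + x^3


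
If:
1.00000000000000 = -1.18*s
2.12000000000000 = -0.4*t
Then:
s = -0.85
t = -5.30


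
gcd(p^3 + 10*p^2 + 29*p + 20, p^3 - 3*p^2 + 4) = p + 1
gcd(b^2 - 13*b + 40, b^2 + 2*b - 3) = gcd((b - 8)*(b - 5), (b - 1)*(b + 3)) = 1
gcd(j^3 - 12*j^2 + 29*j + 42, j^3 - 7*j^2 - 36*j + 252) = j^2 - 13*j + 42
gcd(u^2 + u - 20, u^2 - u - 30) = u + 5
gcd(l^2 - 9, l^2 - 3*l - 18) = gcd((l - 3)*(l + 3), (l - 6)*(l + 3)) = l + 3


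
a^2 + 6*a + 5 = (a + 1)*(a + 5)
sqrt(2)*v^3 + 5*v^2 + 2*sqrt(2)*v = v*(v + 2*sqrt(2))*(sqrt(2)*v + 1)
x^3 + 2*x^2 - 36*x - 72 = (x - 6)*(x + 2)*(x + 6)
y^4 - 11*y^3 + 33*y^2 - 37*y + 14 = (y - 7)*(y - 2)*(y - 1)^2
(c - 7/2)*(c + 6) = c^2 + 5*c/2 - 21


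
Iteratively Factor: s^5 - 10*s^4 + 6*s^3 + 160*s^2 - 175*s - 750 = (s - 5)*(s^4 - 5*s^3 - 19*s^2 + 65*s + 150) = (s - 5)*(s + 3)*(s^3 - 8*s^2 + 5*s + 50) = (s - 5)^2*(s + 3)*(s^2 - 3*s - 10) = (s - 5)^3*(s + 3)*(s + 2)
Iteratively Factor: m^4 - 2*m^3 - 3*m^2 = (m + 1)*(m^3 - 3*m^2) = (m - 3)*(m + 1)*(m^2) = m*(m - 3)*(m + 1)*(m)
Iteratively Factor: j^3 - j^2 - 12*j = (j)*(j^2 - j - 12) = j*(j + 3)*(j - 4)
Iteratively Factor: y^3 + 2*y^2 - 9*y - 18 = (y + 2)*(y^2 - 9) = (y - 3)*(y + 2)*(y + 3)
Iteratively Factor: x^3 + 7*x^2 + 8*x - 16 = (x + 4)*(x^2 + 3*x - 4) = (x - 1)*(x + 4)*(x + 4)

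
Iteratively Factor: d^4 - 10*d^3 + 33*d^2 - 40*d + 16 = (d - 4)*(d^3 - 6*d^2 + 9*d - 4) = (d - 4)^2*(d^2 - 2*d + 1) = (d - 4)^2*(d - 1)*(d - 1)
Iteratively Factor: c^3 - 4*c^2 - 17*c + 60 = (c + 4)*(c^2 - 8*c + 15) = (c - 5)*(c + 4)*(c - 3)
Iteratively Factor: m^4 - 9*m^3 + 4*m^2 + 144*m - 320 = (m - 4)*(m^3 - 5*m^2 - 16*m + 80) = (m - 4)^2*(m^2 - m - 20) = (m - 5)*(m - 4)^2*(m + 4)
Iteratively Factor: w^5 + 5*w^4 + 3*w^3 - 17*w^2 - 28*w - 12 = (w + 2)*(w^4 + 3*w^3 - 3*w^2 - 11*w - 6) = (w - 2)*(w + 2)*(w^3 + 5*w^2 + 7*w + 3) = (w - 2)*(w + 1)*(w + 2)*(w^2 + 4*w + 3) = (w - 2)*(w + 1)*(w + 2)*(w + 3)*(w + 1)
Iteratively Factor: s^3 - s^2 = (s - 1)*(s^2) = s*(s - 1)*(s)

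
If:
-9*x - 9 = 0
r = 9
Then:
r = 9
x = -1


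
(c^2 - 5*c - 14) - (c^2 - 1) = -5*c - 13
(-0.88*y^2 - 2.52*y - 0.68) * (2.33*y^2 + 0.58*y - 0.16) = -2.0504*y^4 - 6.382*y^3 - 2.9052*y^2 + 0.00879999999999997*y + 0.1088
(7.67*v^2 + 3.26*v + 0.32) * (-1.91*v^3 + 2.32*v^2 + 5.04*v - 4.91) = -14.6497*v^5 + 11.5678*v^4 + 45.6088*v^3 - 20.4869*v^2 - 14.3938*v - 1.5712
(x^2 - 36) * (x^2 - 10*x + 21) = x^4 - 10*x^3 - 15*x^2 + 360*x - 756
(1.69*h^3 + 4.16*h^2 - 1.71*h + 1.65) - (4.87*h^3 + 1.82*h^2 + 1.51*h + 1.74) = -3.18*h^3 + 2.34*h^2 - 3.22*h - 0.0900000000000001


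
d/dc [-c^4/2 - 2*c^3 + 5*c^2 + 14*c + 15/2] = -2*c^3 - 6*c^2 + 10*c + 14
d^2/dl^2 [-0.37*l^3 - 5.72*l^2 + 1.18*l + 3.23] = -2.22*l - 11.44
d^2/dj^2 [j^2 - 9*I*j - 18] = 2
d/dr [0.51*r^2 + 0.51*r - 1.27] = 1.02*r + 0.51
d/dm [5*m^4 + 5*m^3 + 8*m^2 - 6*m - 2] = 20*m^3 + 15*m^2 + 16*m - 6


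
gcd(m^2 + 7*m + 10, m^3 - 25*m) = m + 5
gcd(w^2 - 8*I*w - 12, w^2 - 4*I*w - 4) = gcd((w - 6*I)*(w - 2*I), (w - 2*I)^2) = w - 2*I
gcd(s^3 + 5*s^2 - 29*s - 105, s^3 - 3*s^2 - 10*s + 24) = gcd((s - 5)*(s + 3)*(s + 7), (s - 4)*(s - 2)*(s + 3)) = s + 3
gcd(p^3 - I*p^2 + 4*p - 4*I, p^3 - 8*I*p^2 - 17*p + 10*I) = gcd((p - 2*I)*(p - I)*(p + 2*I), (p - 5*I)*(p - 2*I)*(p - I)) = p^2 - 3*I*p - 2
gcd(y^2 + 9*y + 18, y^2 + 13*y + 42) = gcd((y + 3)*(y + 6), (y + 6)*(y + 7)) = y + 6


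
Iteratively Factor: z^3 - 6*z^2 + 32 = (z - 4)*(z^2 - 2*z - 8) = (z - 4)*(z + 2)*(z - 4)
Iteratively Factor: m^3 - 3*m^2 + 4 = (m - 2)*(m^2 - m - 2) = (m - 2)^2*(m + 1)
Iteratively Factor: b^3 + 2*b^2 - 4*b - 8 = (b + 2)*(b^2 - 4) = (b + 2)^2*(b - 2)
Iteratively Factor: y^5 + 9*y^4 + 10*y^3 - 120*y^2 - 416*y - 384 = (y - 4)*(y^4 + 13*y^3 + 62*y^2 + 128*y + 96) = (y - 4)*(y + 2)*(y^3 + 11*y^2 + 40*y + 48) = (y - 4)*(y + 2)*(y + 4)*(y^2 + 7*y + 12) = (y - 4)*(y + 2)*(y + 3)*(y + 4)*(y + 4)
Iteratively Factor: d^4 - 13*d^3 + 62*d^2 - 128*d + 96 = (d - 4)*(d^3 - 9*d^2 + 26*d - 24) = (d - 4)*(d - 2)*(d^2 - 7*d + 12) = (d - 4)^2*(d - 2)*(d - 3)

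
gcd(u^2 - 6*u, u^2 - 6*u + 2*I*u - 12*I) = u - 6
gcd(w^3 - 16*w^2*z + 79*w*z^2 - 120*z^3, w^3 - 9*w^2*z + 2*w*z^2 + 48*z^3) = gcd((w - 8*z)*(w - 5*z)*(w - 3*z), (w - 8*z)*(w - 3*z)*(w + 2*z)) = w^2 - 11*w*z + 24*z^2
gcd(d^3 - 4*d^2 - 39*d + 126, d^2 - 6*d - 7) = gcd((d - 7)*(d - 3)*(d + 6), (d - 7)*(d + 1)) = d - 7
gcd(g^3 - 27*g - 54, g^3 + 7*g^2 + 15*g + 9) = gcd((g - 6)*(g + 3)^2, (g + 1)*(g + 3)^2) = g^2 + 6*g + 9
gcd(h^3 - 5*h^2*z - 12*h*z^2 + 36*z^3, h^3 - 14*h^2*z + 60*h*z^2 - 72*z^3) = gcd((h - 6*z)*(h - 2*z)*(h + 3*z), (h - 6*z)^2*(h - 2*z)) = h^2 - 8*h*z + 12*z^2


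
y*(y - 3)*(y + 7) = y^3 + 4*y^2 - 21*y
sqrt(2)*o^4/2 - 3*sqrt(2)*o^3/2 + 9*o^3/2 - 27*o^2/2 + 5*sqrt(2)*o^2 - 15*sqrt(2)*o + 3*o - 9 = (o - 3)*(o + sqrt(2)/2)*(o + 3*sqrt(2))*(sqrt(2)*o/2 + 1)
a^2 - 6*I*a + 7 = (a - 7*I)*(a + I)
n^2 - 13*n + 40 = (n - 8)*(n - 5)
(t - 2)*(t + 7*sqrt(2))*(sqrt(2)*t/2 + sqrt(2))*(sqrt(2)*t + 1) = t^4 + 15*sqrt(2)*t^3/2 + 3*t^2 - 30*sqrt(2)*t - 28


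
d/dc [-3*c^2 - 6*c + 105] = -6*c - 6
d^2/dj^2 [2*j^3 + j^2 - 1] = 12*j + 2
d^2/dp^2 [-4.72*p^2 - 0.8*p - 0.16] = -9.44000000000000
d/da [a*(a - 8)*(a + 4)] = 3*a^2 - 8*a - 32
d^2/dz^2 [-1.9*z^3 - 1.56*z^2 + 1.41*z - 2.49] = -11.4*z - 3.12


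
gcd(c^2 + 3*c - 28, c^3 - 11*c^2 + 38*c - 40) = c - 4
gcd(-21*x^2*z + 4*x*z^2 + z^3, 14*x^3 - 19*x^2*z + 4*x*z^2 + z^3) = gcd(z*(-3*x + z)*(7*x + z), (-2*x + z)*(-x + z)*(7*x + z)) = 7*x + z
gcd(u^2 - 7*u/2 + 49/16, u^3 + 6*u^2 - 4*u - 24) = 1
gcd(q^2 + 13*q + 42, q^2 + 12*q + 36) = q + 6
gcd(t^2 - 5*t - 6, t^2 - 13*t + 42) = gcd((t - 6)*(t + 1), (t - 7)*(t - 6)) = t - 6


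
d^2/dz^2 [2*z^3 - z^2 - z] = 12*z - 2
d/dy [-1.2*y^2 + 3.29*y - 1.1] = 3.29 - 2.4*y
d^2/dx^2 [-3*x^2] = -6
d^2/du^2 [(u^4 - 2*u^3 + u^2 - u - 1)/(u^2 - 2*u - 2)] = 2*(u^6 - 6*u^5 + 6*u^4 + 21*u^3 + 3*u^2 - 24*u + 2)/(u^6 - 6*u^5 + 6*u^4 + 16*u^3 - 12*u^2 - 24*u - 8)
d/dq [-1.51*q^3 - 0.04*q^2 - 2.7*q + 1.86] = -4.53*q^2 - 0.08*q - 2.7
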